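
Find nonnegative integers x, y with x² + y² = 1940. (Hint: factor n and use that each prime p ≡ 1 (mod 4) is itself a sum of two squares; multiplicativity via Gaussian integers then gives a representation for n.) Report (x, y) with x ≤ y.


Step 1: Factor n = 1940 = 2^2 · 5 · 97.
Step 2: Check the mod-4 condition on each prime factor: 2 = 2 (special); 5 ≡ 1 (mod 4), exponent 1; 97 ≡ 1 (mod 4), exponent 1.
All primes ≡ 3 (mod 4) appear to even exponent (or don't appear), so by the two-squares theorem n IS expressible as a sum of two squares.
Step 3: Build a representation. Group n = k² · m with k = 2 and m = 5 · 97 = 485 (a product of primes ≡ 1 (mod 4)); a representation of m scales to one of n via (k·x)² + (k·y)² = k²(x² + y²). Each prime p ≡ 1 (mod 4) is itself a sum of two squares; find a² by testing p − a² for a perfect square:
  5: 5 − 1² = 4 = 2² ⇒ 5 = 1² + 2².
  97: 97 − 1² = 96, 97 − 2² = 93, 97 − 3² = 88, 97 − 4² = 81 = 9² ⇒ 97 = 4² + 9².
  Combine using the Brahmagupta–Fibonacci identity (a² + b²)(c² + d²) = (ac − bd)² + (ad + bc)² = (ac + bd)² + (ad − bc)²:
  5 · 97 = 485: from (1² + 2²)(4² + 9²), take (1·4 − 2·9, 1·9 + 2·4) = (4 − 18, 9 + 8) = (-14, 17); dropping signs (only squares matter) gives (14, 17); check 14² + 17² = 196 + 289 = 485 ✓.
  Scale by k = 2: (2·14, 2·17) = (28, 34).
Step 4: Order so x ≤ y and verify: 28² + 34² = 784 + 1156 = 1940 = n. ✓

n = 1940 = 28² + 34² (one valid representation with x ≤ y).


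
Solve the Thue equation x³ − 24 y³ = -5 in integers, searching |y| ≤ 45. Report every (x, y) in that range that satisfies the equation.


The equation is x³ - 24y³ = -5. For fixed y, x³ = 24·y³ − 5, so a solution requires the RHS to be a perfect cube.
Strategy: iterate y from -45 to 45, compute RHS = 24·y³ − 5, and check whether it is a (positive or negative) perfect cube.
Check small values of y:
  y = 0: RHS = -5 is not a perfect cube.
  y = 1: RHS = 19 is not a perfect cube.
  y = -1: RHS = -29 is not a perfect cube.
  y = 2: RHS = 187 is not a perfect cube.
  y = -2: RHS = -197 is not a perfect cube.
  y = 3: RHS = 643 is not a perfect cube.
  y = -3: RHS = -653 is not a perfect cube.
Continuing the search up to |y| = 45 finds no solutions either.
No (x, y) in the scanned range satisfies the equation.

No integer solutions with |y| ≤ 45.


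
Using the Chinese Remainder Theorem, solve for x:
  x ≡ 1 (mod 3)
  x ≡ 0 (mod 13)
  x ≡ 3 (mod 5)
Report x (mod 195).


Moduli 3, 13, 5 are pairwise coprime; by CRT there is a unique solution modulo M = 3 · 13 · 5 = 195.
Solve pairwise, accumulating the modulus:
  Start with x ≡ 1 (mod 3).
  Combine with x ≡ 0 (mod 13): since gcd(3, 13) = 1, we get a unique residue mod 39.
    Write x = 1 + 3·t and substitute into x ≡ 0 (mod 13): 3·t ≡ 0 − 1 = -1 (mod 13).
    Reduce coefficients mod 13: 3·t ≡ 12 (mod 13).
    The inverse of 3 mod 13 is 9 (since 3·9 = 27 = 2·13 + 1), so t ≡ 9·12 = 108 ≡ 4 (mod 13).
    Then x = 1 + 3·4 = 13, valid modulo lcm(3, 13) = 39: x ≡ 13 (mod 39).
  Combine with x ≡ 3 (mod 5): since gcd(39, 5) = 1, we get a unique residue mod 195.
    Write x = 13 + 39·t and substitute into x ≡ 3 (mod 5): 39·t ≡ 3 − 13 = -10 (mod 5).
    Reduce coefficients mod 5: 4·t ≡ 0 (mod 5).
    The inverse of 4 mod 5 is 4 (since 4·4 = 16 = 3·5 + 1), so t ≡ 4·0 = 0 ≡ 0 (mod 5).
    Then x = 13 + 39·0 = 13, valid modulo lcm(39, 5) = 195: x ≡ 13 (mod 195).
Verify: 13 mod 3 = 1 ✓, 13 mod 13 = 0 ✓, 13 mod 5 = 3 ✓.

x ≡ 13 (mod 195).


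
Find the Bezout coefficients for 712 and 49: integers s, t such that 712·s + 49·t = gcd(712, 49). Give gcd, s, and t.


Euclidean algorithm on (712, 49) — divide until remainder is 0:
  712 = 14 · 49 + 26
  49 = 1 · 26 + 23
  26 = 1 · 23 + 3
  23 = 7 · 3 + 2
  3 = 1 · 2 + 1
  2 = 2 · 1 + 0
gcd(712, 49) = 1.
Track Bezout coefficients alongside the remainders: start with r₀ = 712 = a·1 + b·0 (s = 1, t = 0) and r₁ = 49 = a·0 + b·1 (s = 0, t = 1); each new remainder r_{k+1} = r_{k-1} − q_k·r_k inherits s_{k+1} = s_{k-1} − q_k·s_k, t_{k+1} = t_{k-1} − q_k·t_k, so r_k = a·s_k + b·t_k at every step:
  q = 14: r = 26, s = 1 − 14·0 = 1, t = 0 − 14·1 = -14  (check: 712·1 + 49·(-14) = 26)
  q = 1: r = 23, s = 0 − 1·1 = -1, t = 1 − 1·(-14) = 15  (check: 712·(-1) + 49·15 = 23)
  q = 1: r = 3, s = 1 − 1·(-1) = 2, t = -14 − 1·15 = -29  (check: 712·2 + 49·(-29) = 3)
  q = 7: r = 2, s = -1 − 7·2 = -15, t = 15 − 7·(-29) = 218  (check: 712·(-15) + 49·218 = 2)
  q = 1: r = 1, s = 2 − 1·(-15) = 17, t = -29 − 1·218 = -247  (check: 712·17 + 49·(-247) = 1)
The row with r = 1 (the gcd) gives the Bezout coefficients s = 17, t = -247.
Result: 712 · (17) + 49 · (-247) = 1.

gcd(712, 49) = 1; s = 17, t = -247 (check: 712·17 + 49·(-247) = 1).


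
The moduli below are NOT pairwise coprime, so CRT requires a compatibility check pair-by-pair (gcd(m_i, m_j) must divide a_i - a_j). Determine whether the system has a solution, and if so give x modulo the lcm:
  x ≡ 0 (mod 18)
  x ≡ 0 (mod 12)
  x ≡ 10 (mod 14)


Moduli 18, 12, 14 are not pairwise coprime, so CRT works modulo lcm(m_i) when all pairwise compatibility conditions hold.
Pairwise compatibility: gcd(m_i, m_j) must divide a_i - a_j for every pair.
Merge one congruence at a time:
  Start: x ≡ 0 (mod 18).
  Combine with x ≡ 0 (mod 12): gcd(18, 12) = 6; 0 - 0 = 0, which IS divisible by 6, so compatible.
    Write x = 0 + 18·t and substitute into x ≡ 0 (mod 12): 18·t ≡ 0 − 0 = 0 (mod 12).
    Divide the congruence (and modulus) by g = 6: 3·t ≡ 0 (mod 2).
    Reduce coefficients mod 2: 1·t ≡ 0 (mod 2).
    So t ≡ 0 (mod 2).
    Then x = 0 + 18·0 = 0, valid modulo lcm(18, 12) = 36: x ≡ 0 (mod 36).
  Combine with x ≡ 10 (mod 14): gcd(36, 14) = 2; 10 - 0 = 10, which IS divisible by 2, so compatible.
    Write x = 0 + 36·t and substitute into x ≡ 10 (mod 14): 36·t ≡ 10 − 0 = 10 (mod 14).
    Divide the congruence (and modulus) by g = 2: 18·t ≡ 5 (mod 7).
    Reduce coefficients mod 7: 4·t ≡ 5 (mod 7).
    The inverse of 4 mod 7 is 2 (since 4·2 = 8 = 1·7 + 1), so t ≡ 2·5 = 10 ≡ 3 (mod 7).
    Then x = 0 + 36·3 = 108, valid modulo lcm(36, 14) = 252: x ≡ 108 (mod 252).
Verify: 108 mod 18 = 0, 108 mod 12 = 0, 108 mod 14 = 10.

x ≡ 108 (mod 252).


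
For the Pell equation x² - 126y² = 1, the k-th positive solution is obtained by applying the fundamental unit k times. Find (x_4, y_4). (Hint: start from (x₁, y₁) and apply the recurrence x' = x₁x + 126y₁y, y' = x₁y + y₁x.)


Step 1: Find the fundamental solution (x₁, y₁) of x² - 126y² = 1.
  Expand √126 as a continued fraction. a₀ = ⌊√126⌋ = 11; iterate m_{k+1} = d_k·a_k − m_k, d_{k+1} = (126 − m_{k+1}²)/d_k, a_{k+1} = ⌊(a₀ + m_{k+1})/d_{k+1}⌋ (starting m₀ = 0, d₀ = 1), with convergents p_k = a_k·p_{k-1} + p_{k-2}, q_k = a_k·q_{k-1} + q_{k-2} (p₋₁ = 1, q₋₁ = 0):
  k = 0: a₀ = 11; p₀/q₀ = 11/1; p₀² − 126·q₀² = 121 − 126 = -5.
  k = 1: m = 11, d = 5, a = ⌊(11 + 11)/5⌋ = 4; p/q = (4·11 + 1)/(4·1 + 0) = 45/4; p² − 126·q² = 2025 − 2016 = 9.
  k = 2: m = 9, d = 9, a = ⌊(11 + 9)/9⌋ = 2; p/q = (2·45 + 11)/(2·4 + 1) = 101/9; p² − 126·q² = 10201 − 10206 = -5.
  k = 3: m = 9, d = 5, a = ⌊(11 + 9)/5⌋ = 4; p/q = (4·101 + 45)/(4·9 + 4) = 449/40; p² − 126·q² = 201601 − 201600 = 1.
  The first convergent with p² − 126·q² = 1 gives the fundamental solution (x₁, y₁) = (449, 40).
Step 2: Apply the recurrence (x_{n+1}, y_{n+1}) = (x₁x_n + 126y₁y_n, x₁y_n + y₁x_n) repeatedly.
  From (x_1, y_1) = (449, 40): x_2 = 449·449 + 126·40·40 = 403201; y_2 = 449·40 + 40·449 = 35920.
  From (x_2, y_2) = (403201, 35920): x_3 = 449·403201 + 126·40·35920 = 362074049; y_3 = 449·35920 + 40·403201 = 32256120.
  From (x_3, y_3) = (362074049, 32256120): x_4 = 449·362074049 + 126·40·32256120 = 325142092801; y_4 = 449·32256120 + 40·362074049 = 28965959840.
Step 3: Verify x_4² - 126·y_4² = 105717380511014096025601 - 105717380511014096025600 = 1 (should be 1). ✓

(x_1, y_1) = (449, 40); (x_4, y_4) = (325142092801, 28965959840).


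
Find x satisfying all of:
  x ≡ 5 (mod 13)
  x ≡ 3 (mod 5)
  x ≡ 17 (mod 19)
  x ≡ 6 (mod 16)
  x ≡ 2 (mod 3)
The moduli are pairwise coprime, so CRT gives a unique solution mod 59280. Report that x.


Product of moduli M = 13 · 5 · 19 · 16 · 3 = 59280.
Merge one congruence at a time:
  Start: x ≡ 5 (mod 13).
  Combine with x ≡ 3 (mod 5); new modulus lcm = 65.
    Write x = 5 + 13·t and substitute into x ≡ 3 (mod 5): 13·t ≡ 3 − 5 = -2 (mod 5).
    Reduce coefficients mod 5: 3·t ≡ 3 (mod 5).
    The inverse of 3 mod 5 is 2 (since 3·2 = 6 = 1·5 + 1), so t ≡ 2·3 = 6 ≡ 1 (mod 5).
    Then x = 5 + 13·1 = 18, valid modulo lcm(13, 5) = 65: x ≡ 18 (mod 65).
  Combine with x ≡ 17 (mod 19); new modulus lcm = 1235.
    Write x = 18 + 65·t and substitute into x ≡ 17 (mod 19): 65·t ≡ 17 − 18 = -1 (mod 19).
    Reduce coefficients mod 19: 8·t ≡ 18 (mod 19).
    The inverse of 8 mod 19 is 12 (since 8·12 = 96 = 5·19 + 1), so t ≡ 12·18 = 216 ≡ 7 (mod 19).
    Then x = 18 + 65·7 = 473, valid modulo lcm(65, 19) = 1235: x ≡ 473 (mod 1235).
  Combine with x ≡ 6 (mod 16); new modulus lcm = 19760.
    Write x = 473 + 1235·t and substitute into x ≡ 6 (mod 16): 1235·t ≡ 6 − 473 = -467 (mod 16).
    Reduce coefficients mod 16: 3·t ≡ 13 (mod 16).
    The inverse of 3 mod 16 is 11 (since 3·11 = 33 = 2·16 + 1), so t ≡ 11·13 = 143 ≡ 15 (mod 16).
    Then x = 473 + 1235·15 = 18998, valid modulo lcm(1235, 16) = 19760: x ≡ 18998 (mod 19760).
  Combine with x ≡ 2 (mod 3); new modulus lcm = 59280.
    Write x = 18998 + 19760·t and substitute into x ≡ 2 (mod 3): 19760·t ≡ 2 − 18998 = -18996 (mod 3).
    Reduce coefficients mod 3: 2·t ≡ 0 (mod 3).
    The inverse of 2 mod 3 is 2 (since 2·2 = 4 = 1·3 + 1), so t ≡ 2·0 = 0 ≡ 0 (mod 3).
    Then x = 18998 + 19760·0 = 18998, valid modulo lcm(19760, 3) = 59280: x ≡ 18998 (mod 59280).
Verify against each original: 18998 mod 13 = 5, 18998 mod 5 = 3, 18998 mod 19 = 17, 18998 mod 16 = 6, 18998 mod 3 = 2.

x ≡ 18998 (mod 59280).


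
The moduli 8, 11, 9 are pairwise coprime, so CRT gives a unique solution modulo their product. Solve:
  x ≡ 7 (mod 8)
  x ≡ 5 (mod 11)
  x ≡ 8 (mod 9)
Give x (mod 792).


Moduli 8, 11, 9 are pairwise coprime; by CRT there is a unique solution modulo M = 8 · 11 · 9 = 792.
Solve pairwise, accumulating the modulus:
  Start with x ≡ 7 (mod 8).
  Combine with x ≡ 5 (mod 11): since gcd(8, 11) = 1, we get a unique residue mod 88.
    Write x = 7 + 8·t and substitute into x ≡ 5 (mod 11): 8·t ≡ 5 − 7 = -2 (mod 11).
    Reduce coefficients mod 11: 8·t ≡ 9 (mod 11).
    The inverse of 8 mod 11 is 7 (since 8·7 = 56 = 5·11 + 1), so t ≡ 7·9 = 63 ≡ 8 (mod 11).
    Then x = 7 + 8·8 = 71, valid modulo lcm(8, 11) = 88: x ≡ 71 (mod 88).
  Combine with x ≡ 8 (mod 9): since gcd(88, 9) = 1, we get a unique residue mod 792.
    Write x = 71 + 88·t and substitute into x ≡ 8 (mod 9): 88·t ≡ 8 − 71 = -63 (mod 9).
    Reduce coefficients mod 9: 7·t ≡ 0 (mod 9).
    The inverse of 7 mod 9 is 4 (since 7·4 = 28 = 3·9 + 1), so t ≡ 4·0 = 0 ≡ 0 (mod 9).
    Then x = 71 + 88·0 = 71, valid modulo lcm(88, 9) = 792: x ≡ 71 (mod 792).
Verify: 71 mod 8 = 7 ✓, 71 mod 11 = 5 ✓, 71 mod 9 = 8 ✓.

x ≡ 71 (mod 792).


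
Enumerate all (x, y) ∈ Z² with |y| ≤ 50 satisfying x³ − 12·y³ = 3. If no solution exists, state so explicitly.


The equation is x³ - 12y³ = 3. For fixed y, x³ = 12·y³ + 3, so a solution requires the RHS to be a perfect cube.
Strategy: iterate y from -50 to 50, compute RHS = 12·y³ + 3, and check whether it is a (positive or negative) perfect cube.
Check small values of y:
  y = 0: RHS = 3 is not a perfect cube.
  y = 1: RHS = 15 is not a perfect cube.
  y = -1: RHS = -9 is not a perfect cube.
  y = 2: RHS = 99 is not a perfect cube.
  y = -2: RHS = -93 is not a perfect cube.
  y = 3: RHS = 327 is not a perfect cube.
  y = -3: RHS = -321 is not a perfect cube.
Continuing the search up to |y| = 50 finds no solutions either.
No (x, y) in the scanned range satisfies the equation.

No integer solutions with |y| ≤ 50.


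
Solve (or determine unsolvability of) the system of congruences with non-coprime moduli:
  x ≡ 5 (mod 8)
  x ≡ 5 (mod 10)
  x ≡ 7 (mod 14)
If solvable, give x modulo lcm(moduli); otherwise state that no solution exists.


Moduli 8, 10, 14 are not pairwise coprime, so CRT works modulo lcm(m_i) when all pairwise compatibility conditions hold.
Pairwise compatibility: gcd(m_i, m_j) must divide a_i - a_j for every pair.
Merge one congruence at a time:
  Start: x ≡ 5 (mod 8).
  Combine with x ≡ 5 (mod 10): gcd(8, 10) = 2; 5 - 5 = 0, which IS divisible by 2, so compatible.
    Write x = 5 + 8·t and substitute into x ≡ 5 (mod 10): 8·t ≡ 5 − 5 = 0 (mod 10).
    Divide the congruence (and modulus) by g = 2: 4·t ≡ 0 (mod 5).
    The inverse of 4 mod 5 is 4 (since 4·4 = 16 = 3·5 + 1), so t ≡ 4·0 = 0 ≡ 0 (mod 5).
    Then x = 5 + 8·0 = 5, valid modulo lcm(8, 10) = 40: x ≡ 5 (mod 40).
  Combine with x ≡ 7 (mod 14): gcd(40, 14) = 2; 7 - 5 = 2, which IS divisible by 2, so compatible.
    Write x = 5 + 40·t and substitute into x ≡ 7 (mod 14): 40·t ≡ 7 − 5 = 2 (mod 14).
    Divide the congruence (and modulus) by g = 2: 20·t ≡ 1 (mod 7).
    Reduce coefficients mod 7: 6·t ≡ 1 (mod 7).
    The inverse of 6 mod 7 is 6 (since 6·6 = 36 = 5·7 + 1), so t ≡ 6·1 = 6 ≡ 6 (mod 7).
    Then x = 5 + 40·6 = 245, valid modulo lcm(40, 14) = 280: x ≡ 245 (mod 280).
Verify: 245 mod 8 = 5, 245 mod 10 = 5, 245 mod 14 = 7.

x ≡ 245 (mod 280).


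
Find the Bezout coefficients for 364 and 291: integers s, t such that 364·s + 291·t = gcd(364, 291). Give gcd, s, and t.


Euclidean algorithm on (364, 291) — divide until remainder is 0:
  364 = 1 · 291 + 73
  291 = 3 · 73 + 72
  73 = 1 · 72 + 1
  72 = 72 · 1 + 0
gcd(364, 291) = 1.
Track Bezout coefficients alongside the remainders: start with r₀ = 364 = a·1 + b·0 (s = 1, t = 0) and r₁ = 291 = a·0 + b·1 (s = 0, t = 1); each new remainder r_{k+1} = r_{k-1} − q_k·r_k inherits s_{k+1} = s_{k-1} − q_k·s_k, t_{k+1} = t_{k-1} − q_k·t_k, so r_k = a·s_k + b·t_k at every step:
  q = 1: r = 73, s = 1 − 1·0 = 1, t = 0 − 1·1 = -1  (check: 364·1 + 291·(-1) = 73)
  q = 3: r = 72, s = 0 − 3·1 = -3, t = 1 − 3·(-1) = 4  (check: 364·(-3) + 291·4 = 72)
  q = 1: r = 1, s = 1 − 1·(-3) = 4, t = -1 − 1·4 = -5  (check: 364·4 + 291·(-5) = 1)
The row with r = 1 (the gcd) gives the Bezout coefficients s = 4, t = -5.
Result: 364 · (4) + 291 · (-5) = 1.

gcd(364, 291) = 1; s = 4, t = -5 (check: 364·4 + 291·(-5) = 1).


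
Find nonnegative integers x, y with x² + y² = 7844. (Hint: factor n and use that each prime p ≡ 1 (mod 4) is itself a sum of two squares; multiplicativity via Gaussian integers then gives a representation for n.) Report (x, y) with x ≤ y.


Step 1: Factor n = 7844 = 2^2 · 37 · 53.
Step 2: Check the mod-4 condition on each prime factor: 2 = 2 (special); 37 ≡ 1 (mod 4), exponent 1; 53 ≡ 1 (mod 4), exponent 1.
All primes ≡ 3 (mod 4) appear to even exponent (or don't appear), so by the two-squares theorem n IS expressible as a sum of two squares.
Step 3: Build a representation. Group n = k² · m with k = 2 and m = 37 · 53 = 1961 (a product of primes ≡ 1 (mod 4)); a representation of m scales to one of n via (k·x)² + (k·y)² = k²(x² + y²). Each prime p ≡ 1 (mod 4) is itself a sum of two squares; find a² by testing p − a² for a perfect square:
  37: 37 − 1² = 36 = 6² ⇒ 37 = 1² + 6².
  53: 53 − 1² = 52, 53 − 2² = 49 = 7² ⇒ 53 = 2² + 7².
  Combine using the Brahmagupta–Fibonacci identity (a² + b²)(c² + d²) = (ac − bd)² + (ad + bc)² = (ac + bd)² + (ad − bc)²:
  37 · 53 = 1961: from (1² + 6²)(2² + 7²), take (1·2 − 6·7, 1·7 + 6·2) = (2 − 42, 7 + 12) = (-40, 19); dropping signs (only squares matter) gives (40, 19); check 40² + 19² = 1600 + 361 = 1961 ✓.
  Scale by k = 2: (2·40, 2·19) = (80, 38).
Step 4: Order so x ≤ y and verify: 38² + 80² = 1444 + 6400 = 7844 = n. ✓

n = 7844 = 38² + 80² (one valid representation with x ≤ y).


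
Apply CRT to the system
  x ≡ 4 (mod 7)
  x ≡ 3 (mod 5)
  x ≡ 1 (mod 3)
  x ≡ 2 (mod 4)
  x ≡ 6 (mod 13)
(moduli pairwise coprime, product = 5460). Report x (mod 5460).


Product of moduli M = 7 · 5 · 3 · 4 · 13 = 5460.
Merge one congruence at a time:
  Start: x ≡ 4 (mod 7).
  Combine with x ≡ 3 (mod 5); new modulus lcm = 35.
    Write x = 4 + 7·t and substitute into x ≡ 3 (mod 5): 7·t ≡ 3 − 4 = -1 (mod 5).
    Reduce coefficients mod 5: 2·t ≡ 4 (mod 5).
    The inverse of 2 mod 5 is 3 (since 2·3 = 6 = 1·5 + 1), so t ≡ 3·4 = 12 ≡ 2 (mod 5).
    Then x = 4 + 7·2 = 18, valid modulo lcm(7, 5) = 35: x ≡ 18 (mod 35).
  Combine with x ≡ 1 (mod 3); new modulus lcm = 105.
    Write x = 18 + 35·t and substitute into x ≡ 1 (mod 3): 35·t ≡ 1 − 18 = -17 (mod 3).
    Reduce coefficients mod 3: 2·t ≡ 1 (mod 3).
    The inverse of 2 mod 3 is 2 (since 2·2 = 4 = 1·3 + 1), so t ≡ 2·1 = 2 ≡ 2 (mod 3).
    Then x = 18 + 35·2 = 88, valid modulo lcm(35, 3) = 105: x ≡ 88 (mod 105).
  Combine with x ≡ 2 (mod 4); new modulus lcm = 420.
    Write x = 88 + 105·t and substitute into x ≡ 2 (mod 4): 105·t ≡ 2 − 88 = -86 (mod 4).
    Reduce coefficients mod 4: 1·t ≡ 2 (mod 4).
    So t ≡ 2 (mod 4).
    Then x = 88 + 105·2 = 298, valid modulo lcm(105, 4) = 420: x ≡ 298 (mod 420).
  Combine with x ≡ 6 (mod 13); new modulus lcm = 5460.
    Write x = 298 + 420·t and substitute into x ≡ 6 (mod 13): 420·t ≡ 6 − 298 = -292 (mod 13).
    Reduce coefficients mod 13: 4·t ≡ 7 (mod 13).
    The inverse of 4 mod 13 is 10 (since 4·10 = 40 = 3·13 + 1), so t ≡ 10·7 = 70 ≡ 5 (mod 13).
    Then x = 298 + 420·5 = 2398, valid modulo lcm(420, 13) = 5460: x ≡ 2398 (mod 5460).
Verify against each original: 2398 mod 7 = 4, 2398 mod 5 = 3, 2398 mod 3 = 1, 2398 mod 4 = 2, 2398 mod 13 = 6.

x ≡ 2398 (mod 5460).


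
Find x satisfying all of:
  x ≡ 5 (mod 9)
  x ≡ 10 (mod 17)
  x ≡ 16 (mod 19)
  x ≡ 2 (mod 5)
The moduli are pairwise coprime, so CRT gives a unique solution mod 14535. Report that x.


Product of moduli M = 9 · 17 · 19 · 5 = 14535.
Merge one congruence at a time:
  Start: x ≡ 5 (mod 9).
  Combine with x ≡ 10 (mod 17); new modulus lcm = 153.
    Write x = 5 + 9·t and substitute into x ≡ 10 (mod 17): 9·t ≡ 10 − 5 = 5 (mod 17).
    The inverse of 9 mod 17 is 2 (since 9·2 = 18 = 1·17 + 1), so t ≡ 2·5 = 10 ≡ 10 (mod 17).
    Then x = 5 + 9·10 = 95, valid modulo lcm(9, 17) = 153: x ≡ 95 (mod 153).
  Combine with x ≡ 16 (mod 19); new modulus lcm = 2907.
    Write x = 95 + 153·t and substitute into x ≡ 16 (mod 19): 153·t ≡ 16 − 95 = -79 (mod 19).
    Reduce coefficients mod 19: 1·t ≡ 16 (mod 19).
    So t ≡ 16 (mod 19).
    Then x = 95 + 153·16 = 2543, valid modulo lcm(153, 19) = 2907: x ≡ 2543 (mod 2907).
  Combine with x ≡ 2 (mod 5); new modulus lcm = 14535.
    Write x = 2543 + 2907·t and substitute into x ≡ 2 (mod 5): 2907·t ≡ 2 − 2543 = -2541 (mod 5).
    Reduce coefficients mod 5: 2·t ≡ 4 (mod 5).
    The inverse of 2 mod 5 is 3 (since 2·3 = 6 = 1·5 + 1), so t ≡ 3·4 = 12 ≡ 2 (mod 5).
    Then x = 2543 + 2907·2 = 8357, valid modulo lcm(2907, 5) = 14535: x ≡ 8357 (mod 14535).
Verify against each original: 8357 mod 9 = 5, 8357 mod 17 = 10, 8357 mod 19 = 16, 8357 mod 5 = 2.

x ≡ 8357 (mod 14535).


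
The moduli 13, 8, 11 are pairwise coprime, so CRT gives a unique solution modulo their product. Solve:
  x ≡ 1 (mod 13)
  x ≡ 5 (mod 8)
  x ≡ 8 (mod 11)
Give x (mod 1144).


Moduli 13, 8, 11 are pairwise coprime; by CRT there is a unique solution modulo M = 13 · 8 · 11 = 1144.
Solve pairwise, accumulating the modulus:
  Start with x ≡ 1 (mod 13).
  Combine with x ≡ 5 (mod 8): since gcd(13, 8) = 1, we get a unique residue mod 104.
    Write x = 1 + 13·t and substitute into x ≡ 5 (mod 8): 13·t ≡ 5 − 1 = 4 (mod 8).
    Reduce coefficients mod 8: 5·t ≡ 4 (mod 8).
    The inverse of 5 mod 8 is 5 (since 5·5 = 25 = 3·8 + 1), so t ≡ 5·4 = 20 ≡ 4 (mod 8).
    Then x = 1 + 13·4 = 53, valid modulo lcm(13, 8) = 104: x ≡ 53 (mod 104).
  Combine with x ≡ 8 (mod 11): since gcd(104, 11) = 1, we get a unique residue mod 1144.
    Write x = 53 + 104·t and substitute into x ≡ 8 (mod 11): 104·t ≡ 8 − 53 = -45 (mod 11).
    Reduce coefficients mod 11: 5·t ≡ 10 (mod 11).
    The inverse of 5 mod 11 is 9 (since 5·9 = 45 = 4·11 + 1), so t ≡ 9·10 = 90 ≡ 2 (mod 11).
    Then x = 53 + 104·2 = 261, valid modulo lcm(104, 11) = 1144: x ≡ 261 (mod 1144).
Verify: 261 mod 13 = 1 ✓, 261 mod 8 = 5 ✓, 261 mod 11 = 8 ✓.

x ≡ 261 (mod 1144).


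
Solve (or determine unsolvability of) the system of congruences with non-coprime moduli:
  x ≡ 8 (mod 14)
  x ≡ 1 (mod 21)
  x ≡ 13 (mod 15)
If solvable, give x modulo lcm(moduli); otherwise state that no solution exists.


Moduli 14, 21, 15 are not pairwise coprime, so CRT works modulo lcm(m_i) when all pairwise compatibility conditions hold.
Pairwise compatibility: gcd(m_i, m_j) must divide a_i - a_j for every pair.
Merge one congruence at a time:
  Start: x ≡ 8 (mod 14).
  Combine with x ≡ 1 (mod 21): gcd(14, 21) = 7; 1 - 8 = -7, which IS divisible by 7, so compatible.
    Write x = 8 + 14·t and substitute into x ≡ 1 (mod 21): 14·t ≡ 1 − 8 = -7 (mod 21).
    Divide the congruence (and modulus) by g = 7: 2·t ≡ -1 (mod 3).
    Reduce coefficients mod 3: 2·t ≡ 2 (mod 3).
    The inverse of 2 mod 3 is 2 (since 2·2 = 4 = 1·3 + 1), so t ≡ 2·2 = 4 ≡ 1 (mod 3).
    Then x = 8 + 14·1 = 22, valid modulo lcm(14, 21) = 42: x ≡ 22 (mod 42).
  Combine with x ≡ 13 (mod 15): gcd(42, 15) = 3; 13 - 22 = -9, which IS divisible by 3, so compatible.
    Write x = 22 + 42·t and substitute into x ≡ 13 (mod 15): 42·t ≡ 13 − 22 = -9 (mod 15).
    Divide the congruence (and modulus) by g = 3: 14·t ≡ -3 (mod 5).
    Reduce coefficients mod 5: 4·t ≡ 2 (mod 5).
    The inverse of 4 mod 5 is 4 (since 4·4 = 16 = 3·5 + 1), so t ≡ 4·2 = 8 ≡ 3 (mod 5).
    Then x = 22 + 42·3 = 148, valid modulo lcm(42, 15) = 210: x ≡ 148 (mod 210).
Verify: 148 mod 14 = 8, 148 mod 21 = 1, 148 mod 15 = 13.

x ≡ 148 (mod 210).


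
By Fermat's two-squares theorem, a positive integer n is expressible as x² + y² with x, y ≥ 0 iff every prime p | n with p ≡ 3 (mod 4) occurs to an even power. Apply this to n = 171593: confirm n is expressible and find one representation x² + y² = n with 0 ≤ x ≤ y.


Step 1: Factor n = 171593 = 29 · 61 · 97.
Step 2: Check the mod-4 condition on each prime factor: 29 ≡ 1 (mod 4), exponent 1; 61 ≡ 1 (mod 4), exponent 1; 97 ≡ 1 (mod 4), exponent 1.
All primes ≡ 3 (mod 4) appear to even exponent (or don't appear), so by the two-squares theorem n IS expressible as a sum of two squares.
Step 3: Build a representation. Here n = 29 · 61 · 97 is a product of primes ≡ 1 (mod 4). Each prime p ≡ 1 (mod 4) is itself a sum of two squares; find a² by testing p − a² for a perfect square:
  29: 29 − 1² = 28, 29 − 2² = 25 = 5² ⇒ 29 = 2² + 5².
  61: 61 − 1² = 60, 61 − 2² = 57, 61 − 3² = 52, 61 − 4² = 45, 61 − 5² = 36 = 6² ⇒ 61 = 5² + 6².
  97: 97 − 1² = 96, 97 − 2² = 93, 97 − 3² = 88, 97 − 4² = 81 = 9² ⇒ 97 = 4² + 9².
  Combine using the Brahmagupta–Fibonacci identity (a² + b²)(c² + d²) = (ac − bd)² + (ad + bc)² = (ac + bd)² + (ad − bc)²:
  29 · 61 = 1769: from (2² + 5²)(5² + 6²), take (2·5 − 5·6, 2·6 + 5·5) = (10 − 30, 12 + 25) = (-20, 37); dropping signs (only squares matter) gives (20, 37); check 20² + 37² = 400 + 1369 = 1769 ✓.
  1769 · 97 = 171593: from (20² + 37²)(4² + 9²), take (20·4 − 37·9, 20·9 + 37·4) = (80 − 333, 180 + 148) = (-253, 328); dropping signs (only squares matter) gives (253, 328); check 253² + 328² = 64009 + 107584 = 171593 ✓.
Step 4: Order so x ≤ y and verify: 253² + 328² = 64009 + 107584 = 171593 = n. ✓

n = 171593 = 253² + 328² (one valid representation with x ≤ y).


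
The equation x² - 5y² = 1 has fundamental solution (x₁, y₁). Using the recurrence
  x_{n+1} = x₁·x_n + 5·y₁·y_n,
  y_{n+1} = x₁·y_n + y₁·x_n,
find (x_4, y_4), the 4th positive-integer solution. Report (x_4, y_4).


Step 1: Find the fundamental solution (x₁, y₁) of x² - 5y² = 1.
  Expand √5 as a continued fraction. a₀ = ⌊√5⌋ = 2; iterate m_{k+1} = d_k·a_k − m_k, d_{k+1} = (5 − m_{k+1}²)/d_k, a_{k+1} = ⌊(a₀ + m_{k+1})/d_{k+1}⌋ (starting m₀ = 0, d₀ = 1), with convergents p_k = a_k·p_{k-1} + p_{k-2}, q_k = a_k·q_{k-1} + q_{k-2} (p₋₁ = 1, q₋₁ = 0):
  k = 0: a₀ = 2; p₀/q₀ = 2/1; p₀² − 5·q₀² = 4 − 5 = -1.
  k = 1: m = 2, d = 1, a = ⌊(2 + 2)/1⌋ = 4; p/q = (4·2 + 1)/(4·1 + 0) = 9/4; p² − 5·q² = 81 − 80 = 1.
  The first convergent with p² − 5·q² = 1 gives the fundamental solution (x₁, y₁) = (9, 4).
Step 2: Apply the recurrence (x_{n+1}, y_{n+1}) = (x₁x_n + 5y₁y_n, x₁y_n + y₁x_n) repeatedly.
  From (x_1, y_1) = (9, 4): x_2 = 9·9 + 5·4·4 = 161; y_2 = 9·4 + 4·9 = 72.
  From (x_2, y_2) = (161, 72): x_3 = 9·161 + 5·4·72 = 2889; y_3 = 9·72 + 4·161 = 1292.
  From (x_3, y_3) = (2889, 1292): x_4 = 9·2889 + 5·4·1292 = 51841; y_4 = 9·1292 + 4·2889 = 23184.
Step 3: Verify x_4² - 5·y_4² = 2687489281 - 2687489280 = 1 (should be 1). ✓

(x_1, y_1) = (9, 4); (x_4, y_4) = (51841, 23184).


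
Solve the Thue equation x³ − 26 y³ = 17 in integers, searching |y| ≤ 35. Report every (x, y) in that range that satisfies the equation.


The equation is x³ - 26y³ = 17. For fixed y, x³ = 26·y³ + 17, so a solution requires the RHS to be a perfect cube.
Strategy: iterate y from -35 to 35, compute RHS = 26·y³ + 17, and check whether it is a (positive or negative) perfect cube.
Check small values of y:
  y = 0: RHS = 17 is not a perfect cube.
  y = 1: RHS = 43 is not a perfect cube.
  y = -1: RHS = -9 is not a perfect cube.
  y = 2: RHS = 225 is not a perfect cube.
  y = -2: RHS = -191 is not a perfect cube.
  y = 3: RHS = 719 is not a perfect cube.
  y = -3: RHS = -685 is not a perfect cube.
Continuing the search up to |y| = 35 finds no solutions either.
No (x, y) in the scanned range satisfies the equation.

No integer solutions with |y| ≤ 35.


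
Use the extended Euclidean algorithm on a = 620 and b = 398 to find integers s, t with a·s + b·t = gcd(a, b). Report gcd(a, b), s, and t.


Euclidean algorithm on (620, 398) — divide until remainder is 0:
  620 = 1 · 398 + 222
  398 = 1 · 222 + 176
  222 = 1 · 176 + 46
  176 = 3 · 46 + 38
  46 = 1 · 38 + 8
  38 = 4 · 8 + 6
  8 = 1 · 6 + 2
  6 = 3 · 2 + 0
gcd(620, 398) = 2.
Track Bezout coefficients alongside the remainders: start with r₀ = 620 = a·1 + b·0 (s = 1, t = 0) and r₁ = 398 = a·0 + b·1 (s = 0, t = 1); each new remainder r_{k+1} = r_{k-1} − q_k·r_k inherits s_{k+1} = s_{k-1} − q_k·s_k, t_{k+1} = t_{k-1} − q_k·t_k, so r_k = a·s_k + b·t_k at every step:
  q = 1: r = 222, s = 1 − 1·0 = 1, t = 0 − 1·1 = -1  (check: 620·1 + 398·(-1) = 222)
  q = 1: r = 176, s = 0 − 1·1 = -1, t = 1 − 1·(-1) = 2  (check: 620·(-1) + 398·2 = 176)
  q = 1: r = 46, s = 1 − 1·(-1) = 2, t = -1 − 1·2 = -3  (check: 620·2 + 398·(-3) = 46)
  q = 3: r = 38, s = -1 − 3·2 = -7, t = 2 − 3·(-3) = 11  (check: 620·(-7) + 398·11 = 38)
  q = 1: r = 8, s = 2 − 1·(-7) = 9, t = -3 − 1·11 = -14  (check: 620·9 + 398·(-14) = 8)
  q = 4: r = 6, s = -7 − 4·9 = -43, t = 11 − 4·(-14) = 67  (check: 620·(-43) + 398·67 = 6)
  q = 1: r = 2, s = 9 − 1·(-43) = 52, t = -14 − 1·67 = -81  (check: 620·52 + 398·(-81) = 2)
The row with r = 2 (the gcd) gives the Bezout coefficients s = 52, t = -81.
Result: 620 · (52) + 398 · (-81) = 2.

gcd(620, 398) = 2; s = 52, t = -81 (check: 620·52 + 398·(-81) = 2).


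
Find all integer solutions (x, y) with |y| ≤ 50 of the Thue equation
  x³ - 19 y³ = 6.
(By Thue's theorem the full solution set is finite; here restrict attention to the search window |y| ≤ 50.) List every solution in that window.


The equation is x³ - 19y³ = 6. For fixed y, x³ = 19·y³ + 6, so a solution requires the RHS to be a perfect cube.
Strategy: iterate y from -50 to 50, compute RHS = 19·y³ + 6, and check whether it is a (positive or negative) perfect cube.
Check small values of y:
  y = 0: RHS = 6 is not a perfect cube.
  y = 1: RHS = 25 is not a perfect cube.
  y = -1: RHS = -13 is not a perfect cube.
  y = 2: RHS = 158 is not a perfect cube.
  y = -2: RHS = -146 is not a perfect cube.
  y = 3: RHS = 519 is not a perfect cube.
  y = -3: RHS = -507 is not a perfect cube.
Continuing the search up to |y| = 50 finds no solutions either.
No (x, y) in the scanned range satisfies the equation.

No integer solutions with |y| ≤ 50.


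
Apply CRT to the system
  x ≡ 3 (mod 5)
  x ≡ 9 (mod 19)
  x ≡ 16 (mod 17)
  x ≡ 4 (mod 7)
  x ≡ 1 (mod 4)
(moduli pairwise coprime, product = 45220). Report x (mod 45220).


Product of moduli M = 5 · 19 · 17 · 7 · 4 = 45220.
Merge one congruence at a time:
  Start: x ≡ 3 (mod 5).
  Combine with x ≡ 9 (mod 19); new modulus lcm = 95.
    Write x = 3 + 5·t and substitute into x ≡ 9 (mod 19): 5·t ≡ 9 − 3 = 6 (mod 19).
    The inverse of 5 mod 19 is 4 (since 5·4 = 20 = 1·19 + 1), so t ≡ 4·6 = 24 ≡ 5 (mod 19).
    Then x = 3 + 5·5 = 28, valid modulo lcm(5, 19) = 95: x ≡ 28 (mod 95).
  Combine with x ≡ 16 (mod 17); new modulus lcm = 1615.
    Write x = 28 + 95·t and substitute into x ≡ 16 (mod 17): 95·t ≡ 16 − 28 = -12 (mod 17).
    Reduce coefficients mod 17: 10·t ≡ 5 (mod 17).
    The inverse of 10 mod 17 is 12 (since 10·12 = 120 = 7·17 + 1), so t ≡ 12·5 = 60 ≡ 9 (mod 17).
    Then x = 28 + 95·9 = 883, valid modulo lcm(95, 17) = 1615: x ≡ 883 (mod 1615).
  Combine with x ≡ 4 (mod 7); new modulus lcm = 11305.
    Write x = 883 + 1615·t and substitute into x ≡ 4 (mod 7): 1615·t ≡ 4 − 883 = -879 (mod 7).
    Reduce coefficients mod 7: 5·t ≡ 3 (mod 7).
    The inverse of 5 mod 7 is 3 (since 5·3 = 15 = 2·7 + 1), so t ≡ 3·3 = 9 ≡ 2 (mod 7).
    Then x = 883 + 1615·2 = 4113, valid modulo lcm(1615, 7) = 11305: x ≡ 4113 (mod 11305).
  Combine with x ≡ 1 (mod 4); new modulus lcm = 45220.
    Write x = 4113 + 11305·t and substitute into x ≡ 1 (mod 4): 11305·t ≡ 1 − 4113 = -4112 (mod 4).
    Reduce coefficients mod 4: 1·t ≡ 0 (mod 4).
    So t ≡ 0 (mod 4).
    Then x = 4113 + 11305·0 = 4113, valid modulo lcm(11305, 4) = 45220: x ≡ 4113 (mod 45220).
Verify against each original: 4113 mod 5 = 3, 4113 mod 19 = 9, 4113 mod 17 = 16, 4113 mod 7 = 4, 4113 mod 4 = 1.

x ≡ 4113 (mod 45220).


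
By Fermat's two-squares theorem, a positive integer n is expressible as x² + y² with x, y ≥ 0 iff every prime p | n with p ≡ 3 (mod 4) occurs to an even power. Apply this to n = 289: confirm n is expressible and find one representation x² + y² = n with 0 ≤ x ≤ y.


Step 1: Factor n = 289 = 17^2.
Step 2: Check the mod-4 condition on each prime factor: 17 ≡ 1 (mod 4), exponent 2.
All primes ≡ 3 (mod 4) appear to even exponent (or don't appear), so by the two-squares theorem n IS expressible as a sum of two squares.
Step 3: Build a representation. Here n = 17 · 17 is a product of primes ≡ 1 (mod 4). Each prime p ≡ 1 (mod 4) is itself a sum of two squares; find a² by testing p − a² for a perfect square:
  17: 17 − 1² = 16 = 4² ⇒ 17 = 1² + 4².
  Combine using the Brahmagupta–Fibonacci identity (a² + b²)(c² + d²) = (ac − bd)² + (ad + bc)² = (ac + bd)² + (ad − bc)²:
  17 · 17 = 289: from (1² + 4²)(1² + 4²), take (1·1 − 4·4, 1·4 + 4·1) = (1 − 16, 4 + 4) = (-15, 8); dropping signs (only squares matter) gives (15, 8); check 15² + 8² = 225 + 64 = 289 ✓.
Step 4: Order so x ≤ y and verify: 8² + 15² = 64 + 225 = 289 = n. ✓

n = 289 = 8² + 15² (one valid representation with x ≤ y).


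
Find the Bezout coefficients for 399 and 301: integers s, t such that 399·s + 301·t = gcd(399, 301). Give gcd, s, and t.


Euclidean algorithm on (399, 301) — divide until remainder is 0:
  399 = 1 · 301 + 98
  301 = 3 · 98 + 7
  98 = 14 · 7 + 0
gcd(399, 301) = 7.
Track Bezout coefficients alongside the remainders: start with r₀ = 399 = a·1 + b·0 (s = 1, t = 0) and r₁ = 301 = a·0 + b·1 (s = 0, t = 1); each new remainder r_{k+1} = r_{k-1} − q_k·r_k inherits s_{k+1} = s_{k-1} − q_k·s_k, t_{k+1} = t_{k-1} − q_k·t_k, so r_k = a·s_k + b·t_k at every step:
  q = 1: r = 98, s = 1 − 1·0 = 1, t = 0 − 1·1 = -1  (check: 399·1 + 301·(-1) = 98)
  q = 3: r = 7, s = 0 − 3·1 = -3, t = 1 − 3·(-1) = 4  (check: 399·(-3) + 301·4 = 7)
The row with r = 7 (the gcd) gives the Bezout coefficients s = -3, t = 4.
Result: 399 · (-3) + 301 · (4) = 7.

gcd(399, 301) = 7; s = -3, t = 4 (check: 399·(-3) + 301·4 = 7).


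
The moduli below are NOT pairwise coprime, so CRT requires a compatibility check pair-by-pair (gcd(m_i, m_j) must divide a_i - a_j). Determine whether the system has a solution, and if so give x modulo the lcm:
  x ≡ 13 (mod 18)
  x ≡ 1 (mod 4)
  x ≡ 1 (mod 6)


Moduli 18, 4, 6 are not pairwise coprime, so CRT works modulo lcm(m_i) when all pairwise compatibility conditions hold.
Pairwise compatibility: gcd(m_i, m_j) must divide a_i - a_j for every pair.
Merge one congruence at a time:
  Start: x ≡ 13 (mod 18).
  Combine with x ≡ 1 (mod 4): gcd(18, 4) = 2; 1 - 13 = -12, which IS divisible by 2, so compatible.
    Write x = 13 + 18·t and substitute into x ≡ 1 (mod 4): 18·t ≡ 1 − 13 = -12 (mod 4).
    Divide the congruence (and modulus) by g = 2: 9·t ≡ -6 (mod 2).
    Reduce coefficients mod 2: 1·t ≡ 0 (mod 2).
    So t ≡ 0 (mod 2).
    Then x = 13 + 18·0 = 13, valid modulo lcm(18, 4) = 36: x ≡ 13 (mod 36).
  Combine with x ≡ 1 (mod 6): gcd(36, 6) = 6; 1 - 13 = -12, which IS divisible by 6, so compatible.
    Write x = 13 + 36·t and substitute into x ≡ 1 (mod 6): 36·t ≡ 1 − 13 = -12 (mod 6).
    Divide the congruence (and modulus) by g = 6: 6·t ≡ -2 (mod 1).
    Modulo 1 every t works; take t = 0.
    Then x = 13 + 36·0 = 13, valid modulo lcm(36, 6) = 36: x ≡ 13 (mod 36).
Verify: 13 mod 18 = 13, 13 mod 4 = 1, 13 mod 6 = 1.

x ≡ 13 (mod 36).


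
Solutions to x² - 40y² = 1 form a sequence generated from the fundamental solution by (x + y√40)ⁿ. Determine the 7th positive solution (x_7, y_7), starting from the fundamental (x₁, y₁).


Step 1: Find the fundamental solution (x₁, y₁) of x² - 40y² = 1.
  Expand √40 as a continued fraction. a₀ = ⌊√40⌋ = 6; iterate m_{k+1} = d_k·a_k − m_k, d_{k+1} = (40 − m_{k+1}²)/d_k, a_{k+1} = ⌊(a₀ + m_{k+1})/d_{k+1}⌋ (starting m₀ = 0, d₀ = 1), with convergents p_k = a_k·p_{k-1} + p_{k-2}, q_k = a_k·q_{k-1} + q_{k-2} (p₋₁ = 1, q₋₁ = 0):
  k = 0: a₀ = 6; p₀/q₀ = 6/1; p₀² − 40·q₀² = 36 − 40 = -4.
  k = 1: m = 6, d = 4, a = ⌊(6 + 6)/4⌋ = 3; p/q = (3·6 + 1)/(3·1 + 0) = 19/3; p² − 40·q² = 361 − 360 = 1.
  The first convergent with p² − 40·q² = 1 gives the fundamental solution (x₁, y₁) = (19, 3).
Step 2: Apply the recurrence (x_{n+1}, y_{n+1}) = (x₁x_n + 40y₁y_n, x₁y_n + y₁x_n) repeatedly.
  From (x_1, y_1) = (19, 3): x_2 = 19·19 + 40·3·3 = 721; y_2 = 19·3 + 3·19 = 114.
  From (x_2, y_2) = (721, 114): x_3 = 19·721 + 40·3·114 = 27379; y_3 = 19·114 + 3·721 = 4329.
  From (x_3, y_3) = (27379, 4329): x_4 = 19·27379 + 40·3·4329 = 1039681; y_4 = 19·4329 + 3·27379 = 164388.
  From (x_4, y_4) = (1039681, 164388): x_5 = 19·1039681 + 40·3·164388 = 39480499; y_5 = 19·164388 + 3·1039681 = 6242415.
  From (x_5, y_5) = (39480499, 6242415): x_6 = 19·39480499 + 40·3·6242415 = 1499219281; y_6 = 19·6242415 + 3·39480499 = 237047382.
  From (x_6, y_6) = (1499219281, 237047382): x_7 = 19·1499219281 + 40·3·237047382 = 56930852179; y_7 = 19·237047382 + 3·1499219281 = 9001558101.
Step 3: Verify x_7² - 40·y_7² = 3241121929827149048041 - 3241121929827149048040 = 1 (should be 1). ✓

(x_1, y_1) = (19, 3); (x_7, y_7) = (56930852179, 9001558101).


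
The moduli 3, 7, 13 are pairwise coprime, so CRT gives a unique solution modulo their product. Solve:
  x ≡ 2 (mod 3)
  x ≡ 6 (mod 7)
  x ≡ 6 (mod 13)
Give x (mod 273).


Moduli 3, 7, 13 are pairwise coprime; by CRT there is a unique solution modulo M = 3 · 7 · 13 = 273.
Solve pairwise, accumulating the modulus:
  Start with x ≡ 2 (mod 3).
  Combine with x ≡ 6 (mod 7): since gcd(3, 7) = 1, we get a unique residue mod 21.
    Write x = 2 + 3·t and substitute into x ≡ 6 (mod 7): 3·t ≡ 6 − 2 = 4 (mod 7).
    The inverse of 3 mod 7 is 5 (since 3·5 = 15 = 2·7 + 1), so t ≡ 5·4 = 20 ≡ 6 (mod 7).
    Then x = 2 + 3·6 = 20, valid modulo lcm(3, 7) = 21: x ≡ 20 (mod 21).
  Combine with x ≡ 6 (mod 13): since gcd(21, 13) = 1, we get a unique residue mod 273.
    Write x = 20 + 21·t and substitute into x ≡ 6 (mod 13): 21·t ≡ 6 − 20 = -14 (mod 13).
    Reduce coefficients mod 13: 8·t ≡ 12 (mod 13).
    The inverse of 8 mod 13 is 5 (since 8·5 = 40 = 3·13 + 1), so t ≡ 5·12 = 60 ≡ 8 (mod 13).
    Then x = 20 + 21·8 = 188, valid modulo lcm(21, 13) = 273: x ≡ 188 (mod 273).
Verify: 188 mod 3 = 2 ✓, 188 mod 7 = 6 ✓, 188 mod 13 = 6 ✓.

x ≡ 188 (mod 273).


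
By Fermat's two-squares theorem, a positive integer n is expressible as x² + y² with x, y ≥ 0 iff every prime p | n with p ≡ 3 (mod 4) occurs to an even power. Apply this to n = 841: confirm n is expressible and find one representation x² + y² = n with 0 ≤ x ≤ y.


Step 1: Factor n = 841 = 29^2.
Step 2: Check the mod-4 condition on each prime factor: 29 ≡ 1 (mod 4), exponent 2.
All primes ≡ 3 (mod 4) appear to even exponent (or don't appear), so by the two-squares theorem n IS expressible as a sum of two squares.
Step 3: Build a representation. Here n = 29 · 29 is a product of primes ≡ 1 (mod 4). Each prime p ≡ 1 (mod 4) is itself a sum of two squares; find a² by testing p − a² for a perfect square:
  29: 29 − 1² = 28, 29 − 2² = 25 = 5² ⇒ 29 = 2² + 5².
  Combine using the Brahmagupta–Fibonacci identity (a² + b²)(c² + d²) = (ac − bd)² + (ad + bc)² = (ac + bd)² + (ad − bc)²:
  29 · 29 = 841: from (2² + 5²)(2² + 5²), take (2·2 − 5·5, 2·5 + 5·2) = (4 − 25, 10 + 10) = (-21, 20); dropping signs (only squares matter) gives (21, 20); check 21² + 20² = 441 + 400 = 841 ✓.
Step 4: Order so x ≤ y and verify: 20² + 21² = 400 + 441 = 841 = n. ✓

n = 841 = 20² + 21² (one valid representation with x ≤ y).


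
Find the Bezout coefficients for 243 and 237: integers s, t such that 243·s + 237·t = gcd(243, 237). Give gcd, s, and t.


Euclidean algorithm on (243, 237) — divide until remainder is 0:
  243 = 1 · 237 + 6
  237 = 39 · 6 + 3
  6 = 2 · 3 + 0
gcd(243, 237) = 3.
Track Bezout coefficients alongside the remainders: start with r₀ = 243 = a·1 + b·0 (s = 1, t = 0) and r₁ = 237 = a·0 + b·1 (s = 0, t = 1); each new remainder r_{k+1} = r_{k-1} − q_k·r_k inherits s_{k+1} = s_{k-1} − q_k·s_k, t_{k+1} = t_{k-1} − q_k·t_k, so r_k = a·s_k + b·t_k at every step:
  q = 1: r = 6, s = 1 − 1·0 = 1, t = 0 − 1·1 = -1  (check: 243·1 + 237·(-1) = 6)
  q = 39: r = 3, s = 0 − 39·1 = -39, t = 1 − 39·(-1) = 40  (check: 243·(-39) + 237·40 = 3)
The row with r = 3 (the gcd) gives the Bezout coefficients s = -39, t = 40.
Result: 243 · (-39) + 237 · (40) = 3.

gcd(243, 237) = 3; s = -39, t = 40 (check: 243·(-39) + 237·40 = 3).


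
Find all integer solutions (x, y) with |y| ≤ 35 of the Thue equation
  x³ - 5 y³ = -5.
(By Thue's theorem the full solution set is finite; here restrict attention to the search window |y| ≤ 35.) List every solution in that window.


The equation is x³ - 5y³ = -5. For fixed y, x³ = 5·y³ − 5, so a solution requires the RHS to be a perfect cube.
Strategy: iterate y from -35 to 35, compute RHS = 5·y³ − 5, and check whether it is a (positive or negative) perfect cube.
Check small values of y:
  y = 0: RHS = -5 is not a perfect cube.
  y = 1: RHS = 0 = (0)³ ⇒ x = 0 works.
  y = -1: RHS = -10 is not a perfect cube.
  y = 2: RHS = 35 is not a perfect cube.
  y = -2: RHS = -45 is not a perfect cube.
  y = 3: RHS = 130 is not a perfect cube.
  y = -3: RHS = -140 is not a perfect cube.
Continuing the search up to |y| = 35 finds no further solutions beyond those listed.
Collected solutions: (0, 1).

Solutions (with |y| ≤ 35): (0, 1).
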